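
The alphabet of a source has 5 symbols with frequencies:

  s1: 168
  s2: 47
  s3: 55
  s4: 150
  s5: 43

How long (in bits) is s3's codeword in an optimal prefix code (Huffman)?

3

Build the tree from the bottom:
s5(43) + s2(47) → 90
s3(55) + 90 → 145
145 + s4(150) → 295
s1(168) + 295 → 463
s3 sits 3 levels below the root, so its codeword is 3 bits.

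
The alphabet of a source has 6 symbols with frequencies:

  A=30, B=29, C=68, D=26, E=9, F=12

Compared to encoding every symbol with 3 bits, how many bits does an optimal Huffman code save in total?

Fixed-length: 3 bits × 174 symbols = 522 bits.
Huffman merges:
E(9) + F(12) → 21
21 + D(26) → 47
B(29) + A(30) → 59
47 + 59 → 106
C(68) + 106 → 174
Huffman total = 21 + 47 + 59 + 106 + 174 = 407 bits.
Saving = 522 − 407 = 115 bits.

115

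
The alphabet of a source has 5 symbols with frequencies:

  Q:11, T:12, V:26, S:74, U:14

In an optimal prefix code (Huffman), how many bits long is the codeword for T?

4

Huffman merges, smallest pair first:
Q(11) + T(12) → 23
U(14) + 23 → 37
V(26) + 37 → 63
63 + S(74) → 137
T sits 4 levels below the root, so its codeword is 4 bits.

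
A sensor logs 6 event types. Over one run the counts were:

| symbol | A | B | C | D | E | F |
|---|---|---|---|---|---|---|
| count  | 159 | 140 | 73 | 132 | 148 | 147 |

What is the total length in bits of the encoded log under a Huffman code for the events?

Merge the two smallest weights repeatedly:
merge C(73) and D(132): 205
merge B(140) and F(147): 287
merge E(148) and A(159): 307
merge 205 and 287: 492
merge 307 and 492: 799
Total encoded bits = sum of merged weights = 205 + 287 + 307 + 492 + 799 = 2090.

2090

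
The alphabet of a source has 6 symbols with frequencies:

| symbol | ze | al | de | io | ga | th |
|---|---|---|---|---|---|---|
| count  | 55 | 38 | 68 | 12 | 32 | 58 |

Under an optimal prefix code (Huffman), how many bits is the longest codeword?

Merge the two lowest-weight nodes at each step:
merge io(12) and ga(32): 44
merge al(38) and 44: 82
merge ze(55) and th(58): 113
merge de(68) and 82: 150
merge 113 and 150: 263
Maximum depth reached is 4.

4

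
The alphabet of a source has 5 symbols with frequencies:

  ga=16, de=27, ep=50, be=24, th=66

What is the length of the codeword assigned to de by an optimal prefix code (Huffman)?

2

Build the tree from the bottom:
merge ga(16) and be(24): 40
merge de(27) and 40: 67
merge ep(50) and th(66): 116
merge 67 and 116: 183
de sits 2 levels below the root, so its codeword is 2 bits.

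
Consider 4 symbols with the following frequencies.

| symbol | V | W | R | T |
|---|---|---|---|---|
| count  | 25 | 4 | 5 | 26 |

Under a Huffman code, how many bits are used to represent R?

3

Huffman merges, smallest pair first:
merge W(4) and R(5): 9
merge 9 and V(25): 34
merge T(26) and 34: 60
R's leaf is at depth 3, giving a 3-bit codeword.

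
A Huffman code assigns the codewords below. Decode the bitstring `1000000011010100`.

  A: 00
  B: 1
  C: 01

BAAACBCCA

Read left to right; each codeword is recognised as soon as it completes (prefix code):
  1→B | 00→A | 00→A | 00→A | 01→C | 1→B | 01→C | 01→C | 00→A
Decoded message: BAAACBCCA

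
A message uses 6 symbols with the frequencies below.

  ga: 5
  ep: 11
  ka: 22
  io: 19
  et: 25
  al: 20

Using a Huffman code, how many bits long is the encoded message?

255

Greedily combine the two least-frequent nodes:
combine ga(5), ep(11) → 16
combine 16, io(19) → 35
combine al(20), ka(22) → 42
combine et(25), 35 → 60
combine 42, 60 → 102
Total encoded bits = sum of merged weights = 16 + 35 + 42 + 60 + 102 = 255.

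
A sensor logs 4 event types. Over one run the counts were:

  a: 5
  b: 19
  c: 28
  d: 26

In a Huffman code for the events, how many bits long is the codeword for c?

Repeatedly merge the two smallest:
combine a(5), b(19) → 24
combine 24, d(26) → 50
combine c(28), 50 → 78
c sits one level below the root: a 1-bit codeword.

1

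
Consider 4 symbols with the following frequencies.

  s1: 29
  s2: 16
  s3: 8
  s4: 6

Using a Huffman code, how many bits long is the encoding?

Build the Huffman tree bottom-up:
combine s4(6), s3(8) → 14
combine 14, s2(16) → 30
combine s1(29), 30 → 59
Each symbol's bit-cost is frequency × depth; summing gives 103 bits (equivalently 14 + 30 + 59).

103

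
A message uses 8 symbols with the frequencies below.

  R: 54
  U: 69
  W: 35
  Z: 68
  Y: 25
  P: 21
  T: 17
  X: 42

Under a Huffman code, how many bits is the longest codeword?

Merge the two lowest-weight nodes at each step:
merge T(17) and P(21): 38
merge Y(25) and W(35): 60
merge 38 and X(42): 80
merge R(54) and 60: 114
merge Z(68) and U(69): 137
merge 80 and 114: 194
merge 137 and 194: 331
Maximum depth reached is 4.

4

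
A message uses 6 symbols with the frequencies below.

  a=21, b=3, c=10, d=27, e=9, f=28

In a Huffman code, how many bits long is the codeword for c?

Huffman merges, smallest pair first:
b(3) + e(9) → 12
c(10) + 12 → 22
a(21) + 22 → 43
d(27) + f(28) → 55
43 + 55 → 98
c sits 3 levels below the root, so its codeword is 3 bits.

3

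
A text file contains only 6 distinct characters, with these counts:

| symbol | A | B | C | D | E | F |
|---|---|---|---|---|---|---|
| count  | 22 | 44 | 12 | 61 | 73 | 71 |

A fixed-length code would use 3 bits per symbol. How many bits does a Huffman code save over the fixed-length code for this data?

171

Fixed-length: 3 bits × 283 symbols = 849 bits.
Huffman merges:
combine C(12), A(22) → 34
combine 34, B(44) → 78
combine D(61), F(71) → 132
combine E(73), 78 → 151
combine 132, 151 → 283
Huffman total = 34 + 78 + 132 + 151 + 283 = 678 bits.
Saving = 849 − 678 = 171 bits.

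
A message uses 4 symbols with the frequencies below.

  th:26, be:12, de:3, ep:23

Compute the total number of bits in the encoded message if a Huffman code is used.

Greedily combine the two least-frequent nodes:
de(3) + be(12) → 15
15 + ep(23) → 38
th(26) + 38 → 64
The encoded length is the sum of every internal node's weight: 15 + 38 + 64 = 117 bits.

117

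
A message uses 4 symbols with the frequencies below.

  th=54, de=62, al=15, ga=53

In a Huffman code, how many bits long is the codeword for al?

Repeatedly merge the two smallest:
al(15) + ga(53) → 68
th(54) + de(62) → 116
68 + 116 → 184
The subtree containing al is merged 2 times, so code length = 2.

2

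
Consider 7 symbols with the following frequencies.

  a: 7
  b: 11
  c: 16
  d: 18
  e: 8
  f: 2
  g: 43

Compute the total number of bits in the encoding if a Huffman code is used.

Merge the two smallest weights repeatedly:
combine f(2), a(7) → 9
combine e(8), 9 → 17
combine b(11), c(16) → 27
combine 17, d(18) → 35
combine 27, 35 → 62
combine g(43), 62 → 105
Total encoded bits = sum of merged weights = 9 + 17 + 27 + 35 + 62 + 105 = 255.

255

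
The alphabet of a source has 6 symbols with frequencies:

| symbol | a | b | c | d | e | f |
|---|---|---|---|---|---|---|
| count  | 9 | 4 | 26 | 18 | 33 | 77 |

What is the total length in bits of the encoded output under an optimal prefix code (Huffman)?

358

Build the Huffman tree bottom-up:
merge b(4) and a(9): 13
merge 13 and d(18): 31
merge c(26) and 31: 57
merge e(33) and 57: 90
merge f(77) and 90: 167
The encoded length is the sum of every internal node's weight: 13 + 31 + 57 + 90 + 167 = 358 bits.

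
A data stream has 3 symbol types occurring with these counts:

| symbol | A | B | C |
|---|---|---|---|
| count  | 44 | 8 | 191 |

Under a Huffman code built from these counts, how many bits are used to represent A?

2

Repeatedly merge the two smallest:
B(8) + A(44) → 52
52 + C(191) → 243
A sits 2 levels below the root, so its codeword is 2 bits.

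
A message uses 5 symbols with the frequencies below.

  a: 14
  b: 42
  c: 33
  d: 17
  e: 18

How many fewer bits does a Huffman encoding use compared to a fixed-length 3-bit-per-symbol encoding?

Fixed-length: 3 bits × 124 symbols = 372 bits.
Huffman merges:
combine a(14), d(17) → 31
combine e(18), 31 → 49
combine c(33), b(42) → 75
combine 49, 75 → 124
Huffman total = 31 + 49 + 75 + 124 = 279 bits.
Saving = 372 − 279 = 93 bits.

93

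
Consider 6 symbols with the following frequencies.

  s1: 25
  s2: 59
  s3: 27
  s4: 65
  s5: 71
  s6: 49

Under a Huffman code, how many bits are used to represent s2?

Repeatedly merge the two smallest:
combine s1(25), s3(27) → 52
combine s6(49), 52 → 101
combine s2(59), s4(65) → 124
combine s5(71), 101 → 172
combine 124, 172 → 296
s2 sits 2 levels below the root, so its codeword is 2 bits.

2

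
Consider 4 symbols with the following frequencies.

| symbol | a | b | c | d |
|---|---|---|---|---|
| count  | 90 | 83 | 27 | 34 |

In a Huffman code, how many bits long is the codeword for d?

3

Build the tree from the bottom:
c(27) + d(34) → 61
61 + b(83) → 144
a(90) + 144 → 234
d sits 3 levels below the root, so its codeword is 3 bits.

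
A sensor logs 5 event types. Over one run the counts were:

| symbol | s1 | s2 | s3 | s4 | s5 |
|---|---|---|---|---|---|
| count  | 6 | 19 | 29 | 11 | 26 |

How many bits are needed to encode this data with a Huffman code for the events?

Build the Huffman tree bottom-up:
merge s1(6) and s4(11): 17
merge 17 and s2(19): 36
merge s5(26) and s3(29): 55
merge 36 and 55: 91
The encoded length is the sum of every internal node's weight: 17 + 36 + 55 + 91 = 199 bits.

199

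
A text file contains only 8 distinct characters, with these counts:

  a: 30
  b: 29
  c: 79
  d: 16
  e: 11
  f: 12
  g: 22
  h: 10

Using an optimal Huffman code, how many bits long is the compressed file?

561

Build the Huffman tree bottom-up:
merge h(10) and e(11): 21
merge f(12) and d(16): 28
merge 21 and g(22): 43
merge 28 and b(29): 57
merge a(30) and 43: 73
merge 57 and 73: 130
merge c(79) and 130: 209
The encoded length is the sum of every internal node's weight: 21 + 28 + 43 + 57 + 73 + 130 + 209 = 561 bits.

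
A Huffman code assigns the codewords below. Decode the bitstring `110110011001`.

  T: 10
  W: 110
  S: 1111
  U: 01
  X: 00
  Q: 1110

Read left to right; each codeword is recognised as soon as it completes (prefix code):
  110→W | 110→W | 01→U | 10→T | 01→U
Decoded message: WWUTU

WWUTU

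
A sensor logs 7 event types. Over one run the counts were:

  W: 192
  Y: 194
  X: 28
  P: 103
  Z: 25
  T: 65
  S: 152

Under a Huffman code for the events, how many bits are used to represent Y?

2

Repeatedly merge the two smallest:
combine Z(25), X(28) → 53
combine 53, T(65) → 118
combine P(103), 118 → 221
combine S(152), W(192) → 344
combine Y(194), 221 → 415
combine 344, 415 → 759
Y sits 2 levels below the root, so its codeword is 2 bits.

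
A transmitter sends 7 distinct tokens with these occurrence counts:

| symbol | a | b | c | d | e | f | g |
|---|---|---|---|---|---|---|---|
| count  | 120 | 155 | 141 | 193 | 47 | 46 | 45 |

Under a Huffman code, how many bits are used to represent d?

Huffman merges, smallest pair first:
merge g(45) and f(46): 91
merge e(47) and 91: 138
merge a(120) and 138: 258
merge c(141) and b(155): 296
merge d(193) and 258: 451
merge 296 and 451: 747
The subtree containing d is merged 2 times, so code length = 2.

2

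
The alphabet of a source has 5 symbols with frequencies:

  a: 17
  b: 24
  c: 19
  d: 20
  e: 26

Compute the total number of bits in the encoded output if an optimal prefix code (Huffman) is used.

Greedily combine the two least-frequent nodes:
merge a(17) and c(19): 36
merge d(20) and b(24): 44
merge e(26) and 36: 62
merge 44 and 62: 106
Each symbol's bit-cost is frequency × depth; summing gives 248 bits (equivalently 36 + 44 + 62 + 106).

248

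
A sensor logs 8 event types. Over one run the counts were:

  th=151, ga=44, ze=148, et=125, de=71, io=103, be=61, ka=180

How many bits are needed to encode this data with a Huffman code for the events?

Build the Huffman tree bottom-up:
ga(44) + be(61) → 105
de(71) + io(103) → 174
105 + et(125) → 230
ze(148) + th(151) → 299
174 + ka(180) → 354
230 + 299 → 529
354 + 529 → 883
Each symbol's bit-cost is frequency × depth; summing gives 2574 bits (equivalently 105 + 174 + 230 + 299 + 354 + 529 + 883).

2574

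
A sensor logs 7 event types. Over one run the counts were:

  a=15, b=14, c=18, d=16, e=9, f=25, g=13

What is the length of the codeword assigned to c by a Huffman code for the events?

Repeatedly merge the two smallest:
merge e(9) and g(13): 22
merge b(14) and a(15): 29
merge d(16) and c(18): 34
merge 22 and f(25): 47
merge 29 and 34: 63
merge 47 and 63: 110
c sits 3 levels below the root, so its codeword is 3 bits.

3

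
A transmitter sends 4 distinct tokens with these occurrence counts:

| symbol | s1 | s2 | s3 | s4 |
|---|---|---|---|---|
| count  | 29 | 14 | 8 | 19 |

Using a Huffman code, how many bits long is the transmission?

133

Greedily combine the two least-frequent nodes:
combine s3(8), s2(14) → 22
combine s4(19), 22 → 41
combine s1(29), 41 → 70
The encoded length is the sum of every internal node's weight: 22 + 41 + 70 = 133 bits.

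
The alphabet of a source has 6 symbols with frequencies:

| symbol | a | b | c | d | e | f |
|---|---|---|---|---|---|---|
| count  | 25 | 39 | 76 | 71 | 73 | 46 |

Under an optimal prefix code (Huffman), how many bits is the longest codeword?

Merge the two lowest-weight nodes at each step:
combine a(25), b(39) → 64
combine f(46), 64 → 110
combine d(71), e(73) → 144
combine c(76), 110 → 186
combine 144, 186 → 330
The rarest symbols sit at the bottom; the longest codeword is 4 bits.

4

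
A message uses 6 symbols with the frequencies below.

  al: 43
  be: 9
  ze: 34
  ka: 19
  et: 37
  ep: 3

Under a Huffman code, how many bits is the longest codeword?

4

Merge the two lowest-weight nodes at each step:
combine ep(3), be(9) → 12
combine 12, ka(19) → 31
combine 31, ze(34) → 65
combine et(37), al(43) → 80
combine 65, 80 → 145
The first pair merged (ep, be) ends up deepest, at depth 4.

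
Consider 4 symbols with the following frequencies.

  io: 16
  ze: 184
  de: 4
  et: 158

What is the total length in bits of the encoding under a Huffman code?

Build the Huffman tree bottom-up:
merge de(4) and io(16): 20
merge 20 and et(158): 178
merge 178 and ze(184): 362
Total encoded bits = sum of merged weights = 20 + 178 + 362 = 560.

560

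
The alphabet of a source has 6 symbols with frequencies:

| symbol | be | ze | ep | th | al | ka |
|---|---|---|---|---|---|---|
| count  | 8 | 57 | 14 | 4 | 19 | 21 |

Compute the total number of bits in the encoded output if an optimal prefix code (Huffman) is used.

Merge the two smallest weights repeatedly:
merge th(4) and be(8): 12
merge 12 and ep(14): 26
merge al(19) and ka(21): 40
merge 26 and 40: 66
merge ze(57) and 66: 123
Each symbol's bit-cost is frequency × depth; summing gives 267 bits (equivalently 12 + 26 + 40 + 66 + 123).

267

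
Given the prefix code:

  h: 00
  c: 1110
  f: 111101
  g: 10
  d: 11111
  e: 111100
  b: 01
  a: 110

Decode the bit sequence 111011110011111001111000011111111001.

cedhehdcb

Read left to right; each codeword is recognised as soon as it completes (prefix code):
  1110→c | 111100→e | 11111→d | 00→h | 111100→e | 00→h | 11111→d | 1110→c | 01→b
Decoded message: cedhehdcb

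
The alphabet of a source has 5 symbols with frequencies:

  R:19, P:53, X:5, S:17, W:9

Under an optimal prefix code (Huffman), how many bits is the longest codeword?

4

Merge the two lowest-weight nodes at each step:
merge X(5) and W(9): 14
merge 14 and S(17): 31
merge R(19) and 31: 50
merge 50 and P(53): 103
The first pair merged (X, W) ends up deepest, at depth 4.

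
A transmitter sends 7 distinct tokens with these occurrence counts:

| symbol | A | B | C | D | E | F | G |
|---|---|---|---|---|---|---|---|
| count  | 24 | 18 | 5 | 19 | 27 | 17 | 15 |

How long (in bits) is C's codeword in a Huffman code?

4

Repeatedly merge the two smallest:
merge C(5) and G(15): 20
merge F(17) and B(18): 35
merge D(19) and 20: 39
merge A(24) and E(27): 51
merge 35 and 39: 74
merge 51 and 74: 125
The subtree containing C is merged 4 times, so code length = 4.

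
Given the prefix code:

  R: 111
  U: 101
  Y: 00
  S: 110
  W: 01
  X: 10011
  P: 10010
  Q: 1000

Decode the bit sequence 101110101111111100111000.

Read left to right; each codeword is recognised as soon as it completes (prefix code):
  101→U | 110→S | 101→U | 111→R | 111→R | 10011→X | 1000→Q
Decoded message: USURRXQ

USURRXQ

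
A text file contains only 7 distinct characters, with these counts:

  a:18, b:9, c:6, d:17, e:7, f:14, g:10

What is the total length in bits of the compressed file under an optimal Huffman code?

Greedily combine the two least-frequent nodes:
combine c(6), e(7) → 13
combine b(9), g(10) → 19
combine 13, f(14) → 27
combine d(17), a(18) → 35
combine 19, 27 → 46
combine 35, 46 → 81
Total encoded bits = sum of merged weights = 13 + 19 + 27 + 35 + 46 + 81 = 221.

221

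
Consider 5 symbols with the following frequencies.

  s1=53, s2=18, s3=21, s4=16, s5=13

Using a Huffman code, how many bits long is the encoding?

257

Merge the two smallest weights repeatedly:
merge s5(13) and s4(16): 29
merge s2(18) and s3(21): 39
merge 29 and 39: 68
merge s1(53) and 68: 121
Total encoded bits = sum of merged weights = 29 + 39 + 68 + 121 = 257.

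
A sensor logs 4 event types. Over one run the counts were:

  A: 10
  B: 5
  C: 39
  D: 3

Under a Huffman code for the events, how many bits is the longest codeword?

3

Merge the two lowest-weight nodes at each step:
D(3) + B(5) → 8
8 + A(10) → 18
18 + C(39) → 57
The first pair merged (D, B) ends up deepest, at depth 3.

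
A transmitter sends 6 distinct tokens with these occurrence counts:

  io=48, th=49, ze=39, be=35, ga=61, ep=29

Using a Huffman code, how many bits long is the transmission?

Build the Huffman tree bottom-up:
ep(29) + be(35) → 64
ze(39) + io(48) → 87
th(49) + ga(61) → 110
64 + 87 → 151
110 + 151 → 261
Total encoded bits = sum of merged weights = 64 + 87 + 110 + 151 + 261 = 673.

673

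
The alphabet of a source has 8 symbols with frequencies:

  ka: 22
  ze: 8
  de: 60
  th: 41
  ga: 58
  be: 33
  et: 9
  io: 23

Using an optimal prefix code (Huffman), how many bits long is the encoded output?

700

Merge the two smallest weights repeatedly:
ze(8) + et(9) → 17
17 + ka(22) → 39
io(23) + be(33) → 56
39 + th(41) → 80
56 + ga(58) → 114
de(60) + 80 → 140
114 + 140 → 254
Total encoded bits = sum of merged weights = 17 + 39 + 56 + 80 + 114 + 140 + 254 = 700.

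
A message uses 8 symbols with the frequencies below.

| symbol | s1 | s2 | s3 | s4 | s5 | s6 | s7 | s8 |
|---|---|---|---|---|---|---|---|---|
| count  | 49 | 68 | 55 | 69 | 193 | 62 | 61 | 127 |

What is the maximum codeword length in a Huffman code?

Merge the two lowest-weight nodes at each step:
merge s1(49) and s3(55): 104
merge s7(61) and s6(62): 123
merge s2(68) and s4(69): 137
merge 104 and 123: 227
merge s8(127) and 137: 264
merge s5(193) and 227: 420
merge 264 and 420: 684
The rarest symbols sit at the bottom; the longest codeword is 4 bits.

4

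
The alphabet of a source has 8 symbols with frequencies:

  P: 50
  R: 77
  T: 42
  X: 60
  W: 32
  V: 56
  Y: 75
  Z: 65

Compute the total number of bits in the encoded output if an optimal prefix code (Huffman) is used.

1368

Greedily combine the two least-frequent nodes:
W(32) + T(42) → 74
P(50) + V(56) → 106
X(60) + Z(65) → 125
74 + Y(75) → 149
R(77) + 106 → 183
125 + 149 → 274
183 + 274 → 457
Total encoded bits = sum of merged weights = 74 + 106 + 125 + 149 + 183 + 274 + 457 = 1368.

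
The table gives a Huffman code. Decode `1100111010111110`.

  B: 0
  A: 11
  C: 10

Read left to right; each codeword is recognised as soon as it completes (prefix code):
  11→A | 0→B | 0→B | 11→A | 10→C | 10→C | 11→A | 11→A | 10→C
Decoded message: ABBACCAAC

ABBACCAAC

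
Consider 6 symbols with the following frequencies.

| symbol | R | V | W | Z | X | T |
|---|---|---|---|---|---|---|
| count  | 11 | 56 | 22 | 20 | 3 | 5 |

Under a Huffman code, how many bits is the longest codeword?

5

Merge the two lowest-weight nodes at each step:
X(3) + T(5) → 8
8 + R(11) → 19
19 + Z(20) → 39
W(22) + 39 → 61
V(56) + 61 → 117
The rarest symbols sit at the bottom; the longest codeword is 5 bits.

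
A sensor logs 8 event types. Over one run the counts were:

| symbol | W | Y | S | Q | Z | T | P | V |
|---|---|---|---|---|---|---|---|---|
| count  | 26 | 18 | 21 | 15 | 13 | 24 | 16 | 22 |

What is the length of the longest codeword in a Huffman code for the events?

3

Merge the two lowest-weight nodes at each step:
combine Z(13), Q(15) → 28
combine P(16), Y(18) → 34
combine S(21), V(22) → 43
combine T(24), W(26) → 50
combine 28, 34 → 62
combine 43, 50 → 93
combine 62, 93 → 155
The first pair merged (Z, Q) ends up deepest, at depth 3.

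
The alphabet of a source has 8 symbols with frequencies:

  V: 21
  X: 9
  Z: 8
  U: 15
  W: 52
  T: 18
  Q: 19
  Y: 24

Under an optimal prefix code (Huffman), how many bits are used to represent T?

3

Build the tree from the bottom:
merge Z(8) and X(9): 17
merge U(15) and 17: 32
merge T(18) and Q(19): 37
merge V(21) and Y(24): 45
merge 32 and 37: 69
merge 45 and W(52): 97
merge 69 and 97: 166
T sits 3 levels below the root, so its codeword is 3 bits.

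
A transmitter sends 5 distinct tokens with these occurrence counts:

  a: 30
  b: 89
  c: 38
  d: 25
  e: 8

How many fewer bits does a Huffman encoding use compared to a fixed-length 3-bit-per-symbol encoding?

183

Fixed-length: 3 bits × 190 symbols = 570 bits.
Huffman merges:
e(8) + d(25) → 33
a(30) + 33 → 63
c(38) + 63 → 101
b(89) + 101 → 190
Huffman total = 33 + 63 + 101 + 190 = 387 bits.
Saving = 570 − 387 = 183 bits.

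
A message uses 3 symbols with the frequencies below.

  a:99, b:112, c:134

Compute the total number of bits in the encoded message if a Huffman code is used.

556

Greedily combine the two least-frequent nodes:
a(99) + b(112) → 211
c(134) + 211 → 345
The encoded length is the sum of every internal node's weight: 211 + 345 = 556 bits.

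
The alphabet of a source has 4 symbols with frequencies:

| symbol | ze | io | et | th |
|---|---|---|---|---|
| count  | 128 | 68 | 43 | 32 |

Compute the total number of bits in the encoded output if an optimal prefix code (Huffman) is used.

Build the Huffman tree bottom-up:
merge th(32) and et(43): 75
merge io(68) and 75: 143
merge ze(128) and 143: 271
The encoded length is the sum of every internal node's weight: 75 + 143 + 271 = 489 bits.

489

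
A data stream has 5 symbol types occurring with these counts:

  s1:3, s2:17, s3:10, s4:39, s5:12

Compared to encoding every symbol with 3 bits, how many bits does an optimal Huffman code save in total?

82

Fixed-length: 3 bits × 81 symbols = 243 bits.
Huffman merges:
merge s1(3) and s3(10): 13
merge s5(12) and 13: 25
merge s2(17) and 25: 42
merge s4(39) and 42: 81
Huffman total = 13 + 25 + 42 + 81 = 161 bits.
Saving = 243 − 161 = 82 bits.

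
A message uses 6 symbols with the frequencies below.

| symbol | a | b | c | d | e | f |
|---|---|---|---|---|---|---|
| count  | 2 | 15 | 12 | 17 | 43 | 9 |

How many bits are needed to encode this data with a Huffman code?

Build the Huffman tree bottom-up:
a(2) + f(9) → 11
11 + c(12) → 23
b(15) + d(17) → 32
23 + 32 → 55
e(43) + 55 → 98
Each symbol's bit-cost is frequency × depth; summing gives 219 bits (equivalently 11 + 23 + 32 + 55 + 98).

219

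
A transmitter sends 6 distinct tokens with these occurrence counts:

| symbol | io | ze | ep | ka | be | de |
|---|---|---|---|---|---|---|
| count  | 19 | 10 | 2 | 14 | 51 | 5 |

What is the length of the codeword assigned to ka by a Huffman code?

3

Build the tree from the bottom:
merge ep(2) and de(5): 7
merge 7 and ze(10): 17
merge ka(14) and 17: 31
merge io(19) and 31: 50
merge 50 and be(51): 101
The subtree containing ka is merged 3 times, so code length = 3.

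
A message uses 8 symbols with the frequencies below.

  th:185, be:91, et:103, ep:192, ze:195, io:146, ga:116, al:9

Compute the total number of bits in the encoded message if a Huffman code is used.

3016

Merge the two smallest weights repeatedly:
combine al(9), be(91) → 100
combine 100, et(103) → 203
combine ga(116), io(146) → 262
combine th(185), ep(192) → 377
combine ze(195), 203 → 398
combine 262, 377 → 639
combine 398, 639 → 1037
Total encoded bits = sum of merged weights = 100 + 203 + 262 + 377 + 398 + 639 + 1037 = 3016.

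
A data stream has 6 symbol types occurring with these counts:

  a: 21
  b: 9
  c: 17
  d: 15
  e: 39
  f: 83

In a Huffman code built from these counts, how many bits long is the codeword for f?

Build the tree from the bottom:
merge b(9) and d(15): 24
merge c(17) and a(21): 38
merge 24 and 38: 62
merge e(39) and 62: 101
merge f(83) and 101: 184
f sits one level below the root: a 1-bit codeword.

1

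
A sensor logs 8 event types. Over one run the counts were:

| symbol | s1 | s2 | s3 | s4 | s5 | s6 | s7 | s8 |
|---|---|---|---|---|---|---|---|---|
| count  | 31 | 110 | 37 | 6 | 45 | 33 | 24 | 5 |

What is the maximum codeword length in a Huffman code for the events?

5

Merge the two lowest-weight nodes at each step:
s8(5) + s4(6) → 11
11 + s7(24) → 35
s1(31) + s6(33) → 64
35 + s3(37) → 72
s5(45) + 64 → 109
72 + 109 → 181
s2(110) + 181 → 291
The rarest symbols sit at the bottom; the longest codeword is 5 bits.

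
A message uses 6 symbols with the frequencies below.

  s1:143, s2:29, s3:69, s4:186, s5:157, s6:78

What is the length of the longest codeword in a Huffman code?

Merge the two lowest-weight nodes at each step:
combine s2(29), s3(69) → 98
combine s6(78), 98 → 176
combine s1(143), s5(157) → 300
combine 176, s4(186) → 362
combine 300, 362 → 662
The rarest symbols sit at the bottom; the longest codeword is 4 bits.

4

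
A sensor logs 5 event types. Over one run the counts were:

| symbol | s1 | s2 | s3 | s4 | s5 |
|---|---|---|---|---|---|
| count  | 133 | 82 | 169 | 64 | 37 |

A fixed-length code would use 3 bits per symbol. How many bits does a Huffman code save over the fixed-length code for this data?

384

Fixed-length: 3 bits × 485 symbols = 1455 bits.
Huffman merges:
combine s5(37), s4(64) → 101
combine s2(82), 101 → 183
combine s1(133), s3(169) → 302
combine 183, 302 → 485
Huffman total = 101 + 183 + 302 + 485 = 1071 bits.
Saving = 1455 − 1071 = 384 bits.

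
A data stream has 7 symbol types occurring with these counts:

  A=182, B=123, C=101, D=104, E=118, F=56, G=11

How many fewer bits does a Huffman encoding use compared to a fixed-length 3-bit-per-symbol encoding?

Fixed-length: 3 bits × 695 symbols = 2085 bits.
Huffman merges:
combine G(11), F(56) → 67
combine 67, C(101) → 168
combine D(104), E(118) → 222
combine B(123), 168 → 291
combine A(182), 222 → 404
combine 291, 404 → 695
Huffman total = 67 + 168 + 222 + 291 + 404 + 695 = 1847 bits.
Saving = 2085 − 1847 = 238 bits.

238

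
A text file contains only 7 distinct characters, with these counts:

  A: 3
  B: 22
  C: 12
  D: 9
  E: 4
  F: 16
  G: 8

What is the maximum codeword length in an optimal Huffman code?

4

Merge the two lowest-weight nodes at each step:
combine A(3), E(4) → 7
combine 7, G(8) → 15
combine D(9), C(12) → 21
combine 15, F(16) → 31
combine 21, B(22) → 43
combine 31, 43 → 74
The rarest symbols sit at the bottom; the longest codeword is 4 bits.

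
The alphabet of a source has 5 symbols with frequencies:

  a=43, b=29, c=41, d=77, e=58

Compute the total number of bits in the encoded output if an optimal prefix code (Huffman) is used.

566

Merge the two smallest weights repeatedly:
merge b(29) and c(41): 70
merge a(43) and e(58): 101
merge 70 and d(77): 147
merge 101 and 147: 248
The encoded length is the sum of every internal node's weight: 70 + 101 + 147 + 248 = 566 bits.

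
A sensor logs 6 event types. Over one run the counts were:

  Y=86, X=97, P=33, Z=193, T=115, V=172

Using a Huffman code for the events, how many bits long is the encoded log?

1723

Merge the two smallest weights repeatedly:
merge P(33) and Y(86): 119
merge X(97) and T(115): 212
merge 119 and V(172): 291
merge Z(193) and 212: 405
merge 291 and 405: 696
Each symbol's bit-cost is frequency × depth; summing gives 1723 bits (equivalently 119 + 212 + 291 + 405 + 696).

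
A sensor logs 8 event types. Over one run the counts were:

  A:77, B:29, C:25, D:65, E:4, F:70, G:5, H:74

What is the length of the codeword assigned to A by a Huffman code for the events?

Huffman merges, smallest pair first:
E(4) + G(5) → 9
9 + C(25) → 34
B(29) + 34 → 63
63 + D(65) → 128
F(70) + H(74) → 144
A(77) + 128 → 205
144 + 205 → 349
The subtree containing A is merged 2 times, so code length = 2.

2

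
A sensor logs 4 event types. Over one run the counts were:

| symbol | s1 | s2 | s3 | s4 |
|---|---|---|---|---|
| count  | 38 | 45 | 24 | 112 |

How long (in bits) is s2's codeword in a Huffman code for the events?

Huffman merges, smallest pair first:
combine s3(24), s1(38) → 62
combine s2(45), 62 → 107
combine 107, s4(112) → 219
The subtree containing s2 is merged 2 times, so code length = 2.

2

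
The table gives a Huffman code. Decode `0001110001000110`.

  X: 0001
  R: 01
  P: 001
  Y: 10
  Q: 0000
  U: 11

Read left to right; each codeword is recognised as soon as it completes (prefix code):
  0001→X | 11→U | 0001→X | 0001→X | 10→Y
Decoded message: XUXXY

XUXXY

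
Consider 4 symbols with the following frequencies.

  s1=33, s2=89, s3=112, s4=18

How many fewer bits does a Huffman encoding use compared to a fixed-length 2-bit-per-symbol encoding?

Fixed-length: 2 bits × 252 symbols = 504 bits.
Huffman merges:
merge s4(18) and s1(33): 51
merge 51 and s2(89): 140
merge s3(112) and 140: 252
Huffman total = 51 + 140 + 252 = 443 bits.
Saving = 504 − 443 = 61 bits.

61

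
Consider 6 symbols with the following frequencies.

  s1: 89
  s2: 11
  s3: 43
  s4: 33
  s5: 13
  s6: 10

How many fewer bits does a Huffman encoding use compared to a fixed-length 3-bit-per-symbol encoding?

Fixed-length: 3 bits × 199 symbols = 597 bits.
Huffman merges:
combine s6(10), s2(11) → 21
combine s5(13), 21 → 34
combine s4(33), 34 → 67
combine s3(43), 67 → 110
combine s1(89), 110 → 199
Huffman total = 21 + 34 + 67 + 110 + 199 = 431 bits.
Saving = 597 − 431 = 166 bits.

166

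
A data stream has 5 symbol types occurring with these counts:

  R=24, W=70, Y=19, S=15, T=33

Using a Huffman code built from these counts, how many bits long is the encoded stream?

343

Merge the two smallest weights repeatedly:
S(15) + Y(19) → 34
R(24) + T(33) → 57
34 + 57 → 91
W(70) + 91 → 161
The encoded length is the sum of every internal node's weight: 34 + 57 + 91 + 161 = 343 bits.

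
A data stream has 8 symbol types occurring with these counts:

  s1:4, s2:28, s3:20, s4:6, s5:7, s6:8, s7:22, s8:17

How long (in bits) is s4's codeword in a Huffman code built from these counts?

4

Huffman merges, smallest pair first:
s1(4) + s4(6) → 10
s5(7) + s6(8) → 15
10 + 15 → 25
s8(17) + s3(20) → 37
s7(22) + 25 → 47
s2(28) + 37 → 65
47 + 65 → 112
s4 sits 4 levels below the root, so its codeword is 4 bits.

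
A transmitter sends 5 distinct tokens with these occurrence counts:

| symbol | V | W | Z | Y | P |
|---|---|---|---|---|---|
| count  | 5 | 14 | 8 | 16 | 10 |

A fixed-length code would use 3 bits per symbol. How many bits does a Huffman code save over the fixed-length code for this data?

40

Fixed-length: 3 bits × 53 symbols = 159 bits.
Huffman merges:
merge V(5) and Z(8): 13
merge P(10) and 13: 23
merge W(14) and Y(16): 30
merge 23 and 30: 53
Huffman total = 13 + 23 + 30 + 53 = 119 bits.
Saving = 159 − 119 = 40 bits.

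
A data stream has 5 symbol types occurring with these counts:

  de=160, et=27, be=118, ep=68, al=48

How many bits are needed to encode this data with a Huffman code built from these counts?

900

Greedily combine the two least-frequent nodes:
merge et(27) and al(48): 75
merge ep(68) and 75: 143
merge be(118) and 143: 261
merge de(160) and 261: 421
Each symbol's bit-cost is frequency × depth; summing gives 900 bits (equivalently 75 + 143 + 261 + 421).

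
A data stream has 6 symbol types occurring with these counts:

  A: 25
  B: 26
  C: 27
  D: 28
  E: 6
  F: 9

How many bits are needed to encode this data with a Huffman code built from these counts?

Greedily combine the two least-frequent nodes:
E(6) + F(9) → 15
15 + A(25) → 40
B(26) + C(27) → 53
D(28) + 40 → 68
53 + 68 → 121
Each symbol's bit-cost is frequency × depth; summing gives 297 bits (equivalently 15 + 40 + 53 + 68 + 121).

297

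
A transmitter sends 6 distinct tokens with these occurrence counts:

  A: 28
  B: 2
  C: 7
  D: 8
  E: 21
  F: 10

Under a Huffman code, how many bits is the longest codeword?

Merge the two lowest-weight nodes at each step:
merge B(2) and C(7): 9
merge D(8) and 9: 17
merge F(10) and 17: 27
merge E(21) and 27: 48
merge A(28) and 48: 76
The rarest symbols sit at the bottom; the longest codeword is 5 bits.

5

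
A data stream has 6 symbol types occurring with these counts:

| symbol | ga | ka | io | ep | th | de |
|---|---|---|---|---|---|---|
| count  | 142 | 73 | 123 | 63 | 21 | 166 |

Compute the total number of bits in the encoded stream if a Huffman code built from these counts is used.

Merge the two smallest weights repeatedly:
th(21) + ep(63) → 84
ka(73) + 84 → 157
io(123) + ga(142) → 265
157 + de(166) → 323
265 + 323 → 588
Each symbol's bit-cost is frequency × depth; summing gives 1417 bits (equivalently 84 + 157 + 265 + 323 + 588).

1417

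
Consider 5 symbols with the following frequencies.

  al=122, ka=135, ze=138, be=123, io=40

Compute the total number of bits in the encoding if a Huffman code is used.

1278

Greedily combine the two least-frequent nodes:
combine io(40), al(122) → 162
combine be(123), ka(135) → 258
combine ze(138), 162 → 300
combine 258, 300 → 558
Each symbol's bit-cost is frequency × depth; summing gives 1278 bits (equivalently 162 + 258 + 300 + 558).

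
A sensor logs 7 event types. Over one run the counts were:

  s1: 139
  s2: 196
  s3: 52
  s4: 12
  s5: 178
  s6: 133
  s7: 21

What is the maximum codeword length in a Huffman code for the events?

Merge the two lowest-weight nodes at each step:
combine s4(12), s7(21) → 33
combine 33, s3(52) → 85
combine 85, s6(133) → 218
combine s1(139), s5(178) → 317
combine s2(196), 218 → 414
combine 317, 414 → 731
Maximum depth reached is 5.

5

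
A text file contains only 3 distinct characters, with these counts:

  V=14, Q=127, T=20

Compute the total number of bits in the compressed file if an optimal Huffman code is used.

195

Greedily combine the two least-frequent nodes:
V(14) + T(20) → 34
34 + Q(127) → 161
The encoded length is the sum of every internal node's weight: 34 + 161 = 195 bits.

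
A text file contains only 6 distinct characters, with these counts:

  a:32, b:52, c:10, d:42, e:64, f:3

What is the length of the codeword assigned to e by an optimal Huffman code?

Build the tree from the bottom:
f(3) + c(10) → 13
13 + a(32) → 45
d(42) + 45 → 87
b(52) + e(64) → 116
87 + 116 → 203
e's leaf is at depth 2, giving a 2-bit codeword.

2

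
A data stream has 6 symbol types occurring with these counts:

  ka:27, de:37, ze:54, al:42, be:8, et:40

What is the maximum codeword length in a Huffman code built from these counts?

Merge the two lowest-weight nodes at each step:
combine be(8), ka(27) → 35
combine 35, de(37) → 72
combine et(40), al(42) → 82
combine ze(54), 72 → 126
combine 82, 126 → 208
The rarest symbols sit at the bottom; the longest codeword is 4 bits.

4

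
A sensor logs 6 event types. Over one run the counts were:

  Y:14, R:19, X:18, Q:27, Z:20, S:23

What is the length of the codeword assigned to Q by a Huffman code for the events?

2

Build the tree from the bottom:
combine Y(14), X(18) → 32
combine R(19), Z(20) → 39
combine S(23), Q(27) → 50
combine 32, 39 → 71
combine 50, 71 → 121
Q sits 2 levels below the root, so its codeword is 2 bits.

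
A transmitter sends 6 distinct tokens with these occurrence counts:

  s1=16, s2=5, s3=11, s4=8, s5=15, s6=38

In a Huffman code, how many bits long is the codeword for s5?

Build the tree from the bottom:
merge s2(5) and s4(8): 13
merge s3(11) and 13: 24
merge s5(15) and s1(16): 31
merge 24 and 31: 55
merge s6(38) and 55: 93
s5's leaf is at depth 3, giving a 3-bit codeword.

3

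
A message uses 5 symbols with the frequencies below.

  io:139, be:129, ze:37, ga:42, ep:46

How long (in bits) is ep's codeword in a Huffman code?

3

Huffman merges, smallest pair first:
ze(37) + ga(42) → 79
ep(46) + 79 → 125
125 + be(129) → 254
io(139) + 254 → 393
ep sits 3 levels below the root, so its codeword is 3 bits.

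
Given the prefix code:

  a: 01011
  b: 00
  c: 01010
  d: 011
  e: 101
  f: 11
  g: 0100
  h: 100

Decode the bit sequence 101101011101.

Read left to right; each codeword is recognised as soon as it completes (prefix code):
  101→e | 101→e | 011→d | 101→e
Decoded message: eede

eede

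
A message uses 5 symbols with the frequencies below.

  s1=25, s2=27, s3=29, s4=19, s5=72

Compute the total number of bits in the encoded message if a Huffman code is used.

372

Merge the two smallest weights repeatedly:
merge s4(19) and s1(25): 44
merge s2(27) and s3(29): 56
merge 44 and 56: 100
merge s5(72) and 100: 172
Total encoded bits = sum of merged weights = 44 + 56 + 100 + 172 = 372.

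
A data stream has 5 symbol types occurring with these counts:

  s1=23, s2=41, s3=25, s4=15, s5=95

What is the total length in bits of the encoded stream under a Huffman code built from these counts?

Greedily combine the two least-frequent nodes:
combine s4(15), s1(23) → 38
combine s3(25), 38 → 63
combine s2(41), 63 → 104
combine s5(95), 104 → 199
The encoded length is the sum of every internal node's weight: 38 + 63 + 104 + 199 = 404 bits.

404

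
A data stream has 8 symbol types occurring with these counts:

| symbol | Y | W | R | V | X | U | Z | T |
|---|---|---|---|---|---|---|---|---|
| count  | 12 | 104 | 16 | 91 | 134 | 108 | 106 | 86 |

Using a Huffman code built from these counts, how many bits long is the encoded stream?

1865

Build the Huffman tree bottom-up:
combine Y(12), R(16) → 28
combine 28, T(86) → 114
combine V(91), W(104) → 195
combine Z(106), U(108) → 214
combine 114, X(134) → 248
combine 195, 214 → 409
combine 248, 409 → 657
Total encoded bits = sum of merged weights = 28 + 114 + 195 + 214 + 248 + 409 + 657 = 1865.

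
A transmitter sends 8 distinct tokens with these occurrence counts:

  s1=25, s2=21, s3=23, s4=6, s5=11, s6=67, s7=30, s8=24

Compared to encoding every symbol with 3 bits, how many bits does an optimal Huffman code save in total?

50

Fixed-length: 3 bits × 207 symbols = 621 bits.
Huffman merges:
combine s4(6), s5(11) → 17
combine 17, s2(21) → 38
combine s3(23), s8(24) → 47
combine s1(25), s7(30) → 55
combine 38, 47 → 85
combine 55, s6(67) → 122
combine 85, 122 → 207
Huffman total = 17 + 38 + 47 + 55 + 85 + 122 + 207 = 571 bits.
Saving = 621 − 571 = 50 bits.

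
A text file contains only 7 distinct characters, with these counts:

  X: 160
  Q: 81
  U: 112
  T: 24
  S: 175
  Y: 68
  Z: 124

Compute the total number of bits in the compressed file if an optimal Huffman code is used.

1989

Build the Huffman tree bottom-up:
merge T(24) and Y(68): 92
merge Q(81) and 92: 173
merge U(112) and Z(124): 236
merge X(160) and 173: 333
merge S(175) and 236: 411
merge 333 and 411: 744
The encoded length is the sum of every internal node's weight: 92 + 173 + 236 + 333 + 411 + 744 = 1989 bits.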